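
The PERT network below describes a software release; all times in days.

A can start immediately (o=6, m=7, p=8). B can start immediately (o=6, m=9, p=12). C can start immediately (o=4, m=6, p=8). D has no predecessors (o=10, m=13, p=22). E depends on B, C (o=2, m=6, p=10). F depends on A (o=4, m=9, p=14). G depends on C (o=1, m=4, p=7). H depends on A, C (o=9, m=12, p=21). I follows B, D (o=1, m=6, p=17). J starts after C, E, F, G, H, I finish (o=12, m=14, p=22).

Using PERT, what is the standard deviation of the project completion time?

te_A = (6 + 4·7 + 8)/6 = 42/6 = 7; σ²_A = ((8−6)/6)² = 0.111
te_B = (6 + 4·9 + 12)/6 = 54/6 = 9; σ²_B = ((12−6)/6)² = 1.000
te_C = (4 + 4·6 + 8)/6 = 36/6 = 6; σ²_C = ((8−4)/6)² = 0.444
te_D = (10 + 4·13 + 22)/6 = 84/6 = 14; σ²_D = ((22−10)/6)² = 4.000
te_E = (2 + 4·6 + 10)/6 = 36/6 = 6; σ²_E = ((10−2)/6)² = 1.778
te_F = (4 + 4·9 + 14)/6 = 54/6 = 9; σ²_F = ((14−4)/6)² = 2.778
te_G = (1 + 4·4 + 7)/6 = 24/6 = 4; σ²_G = ((7−1)/6)² = 1.000
te_H = (9 + 4·12 + 21)/6 = 78/6 = 13; σ²_H = ((21−9)/6)² = 4.000
te_I = (1 + 4·6 + 17)/6 = 42/6 = 7; σ²_I = ((17−1)/6)² = 7.111
te_J = (12 + 4·14 + 22)/6 = 90/6 = 15; σ²_J = ((22−12)/6)² = 2.778

Forward pass:
ES_A = 0; EF_A = 7
ES_B = 0; EF_B = 9
ES_C = 0; EF_C = 6
ES_D = 0; EF_D = 14
ES_E = max(EF_B=9, EF_C=6) = 9; EF_E = 9+6 = 15
ES_F = 7; EF_F = 7+9 = 16
ES_G = 6; EF_G = 6+4 = 10
ES_H = max(EF_A=7, EF_C=6) = 7; EF_H = 7+13 = 20
ES_I = max(EF_B=9, EF_D=14) = 14; EF_I = 14+7 = 21
ES_J = max(EF_C=6, EF_E=15, EF_F=16, EF_G=10, EF_H=20, EF_I=21) = 21; EF_J = 21+15 = 36
Expected project duration μ = 36 days. Critical path: D → I → J.

Variance along critical path = 4.000 + 7.111 + 2.778 = 13.889
σ = √13.889 = 3.727 days

3.73 days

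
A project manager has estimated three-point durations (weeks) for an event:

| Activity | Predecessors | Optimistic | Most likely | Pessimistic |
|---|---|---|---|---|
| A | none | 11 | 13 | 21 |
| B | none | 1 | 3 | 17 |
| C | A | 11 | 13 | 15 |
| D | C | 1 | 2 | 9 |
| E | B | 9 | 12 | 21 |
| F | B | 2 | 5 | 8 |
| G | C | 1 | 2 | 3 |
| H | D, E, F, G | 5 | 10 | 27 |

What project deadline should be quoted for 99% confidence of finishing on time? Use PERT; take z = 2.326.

52.0 weeks

te_A = (11 + 4·13 + 21)/6 = 84/6 = 14; σ²_A = ((21−11)/6)² = 2.778
te_B = (1 + 4·3 + 17)/6 = 30/6 = 5; σ²_B = ((17−1)/6)² = 7.111
te_C = (11 + 4·13 + 15)/6 = 78/6 = 13; σ²_C = ((15−11)/6)² = 0.444
te_D = (1 + 4·2 + 9)/6 = 18/6 = 3; σ²_D = ((9−1)/6)² = 1.778
te_E = (9 + 4·12 + 21)/6 = 78/6 = 13; σ²_E = ((21−9)/6)² = 4.000
te_F = (2 + 4·5 + 8)/6 = 30/6 = 5; σ²_F = ((8−2)/6)² = 1.000
te_G = (1 + 4·2 + 3)/6 = 12/6 = 2; σ²_G = ((3−1)/6)² = 0.111
te_H = (5 + 4·10 + 27)/6 = 72/6 = 12; σ²_H = ((27−5)/6)² = 13.444

Forward pass:
ES_A = 0; EF_A = 14
ES_B = 0; EF_B = 5
ES_C = 14; EF_C = 14+13 = 27
ES_D = 27; EF_D = 27+3 = 30
ES_E = 5; EF_E = 5+13 = 18
ES_F = 5; EF_F = 5+5 = 10
ES_G = 27; EF_G = 27+2 = 29
ES_H = max(EF_D=30, EF_E=18, EF_F=10, EF_G=29) = 30; EF_H = 30+12 = 42
Expected project duration μ = 42 weeks. Critical path: A → C → D → H.

Variance along critical path = 2.778 + 0.444 + 1.778 + 13.444 = 18.444; σ = 4.295 weeks.
D = μ + z·σ = 42 + 2.326·4.295 = 52.0 weeks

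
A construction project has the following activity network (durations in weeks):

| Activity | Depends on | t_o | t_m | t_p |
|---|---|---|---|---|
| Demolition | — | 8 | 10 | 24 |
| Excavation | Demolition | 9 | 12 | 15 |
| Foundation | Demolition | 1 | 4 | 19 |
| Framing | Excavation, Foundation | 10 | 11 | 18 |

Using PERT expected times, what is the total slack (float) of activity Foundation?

6 weeks

te_Demolition = (8 + 4·10 + 24)/6 = 72/6 = 12
te_Excavation = (9 + 4·12 + 15)/6 = 72/6 = 12
te_Foundation = (1 + 4·4 + 19)/6 = 36/6 = 6
te_Framing = (10 + 4·11 + 18)/6 = 72/6 = 12

Forward pass:
ES_Demolition = 0; EF_Demolition = 12
ES_Excavation = 12; EF_Excavation = 12+12 = 24
ES_Foundation = 12; EF_Foundation = 12+6 = 18
ES_Framing = max(EF_Excavation=24, EF_Foundation=18) = 24; EF_Framing = 24+12 = 36
Expected project duration μ = 36 weeks. Critical path: Demolition → Excavation → Framing.

Backward pass:
LF_Framing = 36; LS_Framing = 36−12 = 24
LF_Foundation = LS_Framing = 24; LS_Foundation = 24−6 = 18
LF_Excavation = LS_Framing = 24; LS_Excavation = 24−12 = 12
LF_Demolition = min(LS_Excavation=12, LS_Foundation=18) = 12; LS_Demolition = 12−12 = 0
Slack_Foundation = LS_Foundation − ES_Foundation = 18 − 12 = 6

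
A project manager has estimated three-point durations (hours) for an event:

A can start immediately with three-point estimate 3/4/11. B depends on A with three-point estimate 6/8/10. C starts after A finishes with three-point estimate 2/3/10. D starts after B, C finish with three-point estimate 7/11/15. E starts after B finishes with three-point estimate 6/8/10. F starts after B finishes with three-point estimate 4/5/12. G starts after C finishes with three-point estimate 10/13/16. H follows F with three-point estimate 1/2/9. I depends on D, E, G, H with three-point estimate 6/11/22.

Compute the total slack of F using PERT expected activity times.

te_A = (3 + 4·4 + 11)/6 = 30/6 = 5
te_B = (6 + 4·8 + 10)/6 = 48/6 = 8
te_C = (2 + 4·3 + 10)/6 = 24/6 = 4
te_D = (7 + 4·11 + 15)/6 = 66/6 = 11
te_E = (6 + 4·8 + 10)/6 = 48/6 = 8
te_F = (4 + 4·5 + 12)/6 = 36/6 = 6
te_G = (10 + 4·13 + 16)/6 = 78/6 = 13
te_H = (1 + 4·2 + 9)/6 = 18/6 = 3
te_I = (6 + 4·11 + 22)/6 = 72/6 = 12

Forward pass:
ES_A = 0; EF_A = 5
ES_B = 5; EF_B = 5+8 = 13
ES_C = 5; EF_C = 5+4 = 9
ES_D = max(EF_B=13, EF_C=9) = 13; EF_D = 13+11 = 24
ES_E = 13; EF_E = 13+8 = 21
ES_F = 13; EF_F = 13+6 = 19
ES_G = 9; EF_G = 9+13 = 22
ES_H = 19; EF_H = 19+3 = 22
ES_I = max(EF_D=24, EF_E=21, EF_G=22, EF_H=22) = 24; EF_I = 24+12 = 36
Expected project duration μ = 36 hours. Critical path: A → B → D → I.

Backward pass:
LF_I = 36; LS_I = 36−12 = 24
LF_H = LS_I = 24; LS_H = 24−3 = 21
LF_G = LS_I = 24; LS_G = 24−13 = 11
LF_F = LS_H = 21; LS_F = 21−6 = 15
LF_E = LS_I = 24; LS_E = 24−8 = 16
LF_D = LS_I = 24; LS_D = 24−11 = 13
LF_C = min(LS_D=13, LS_G=11) = 11; LS_C = 11−4 = 7
LF_B = min(LS_D=13, LS_E=16, LS_F=15) = 13; LS_B = 13−8 = 5
LF_A = min(LS_B=5, LS_C=7) = 5; LS_A = 5−5 = 0
Slack_F = LS_F − ES_F = 15 − 13 = 2

2 hours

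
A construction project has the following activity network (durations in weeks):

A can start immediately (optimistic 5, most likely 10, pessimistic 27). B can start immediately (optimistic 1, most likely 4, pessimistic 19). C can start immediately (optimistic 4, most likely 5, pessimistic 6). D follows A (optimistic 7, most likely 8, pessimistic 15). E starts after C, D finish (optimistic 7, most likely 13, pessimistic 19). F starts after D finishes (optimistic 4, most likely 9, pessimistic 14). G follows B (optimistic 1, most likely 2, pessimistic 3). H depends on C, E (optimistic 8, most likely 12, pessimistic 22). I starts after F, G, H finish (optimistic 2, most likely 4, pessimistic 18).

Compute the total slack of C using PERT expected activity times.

te_A = (5 + 4·10 + 27)/6 = 72/6 = 12
te_B = (1 + 4·4 + 19)/6 = 36/6 = 6
te_C = (4 + 4·5 + 6)/6 = 30/6 = 5
te_D = (7 + 4·8 + 15)/6 = 54/6 = 9
te_E = (7 + 4·13 + 19)/6 = 78/6 = 13
te_F = (4 + 4·9 + 14)/6 = 54/6 = 9
te_G = (1 + 4·2 + 3)/6 = 12/6 = 2
te_H = (8 + 4·12 + 22)/6 = 78/6 = 13
te_I = (2 + 4·4 + 18)/6 = 36/6 = 6

Forward pass:
ES_A = 0; EF_A = 12
ES_B = 0; EF_B = 6
ES_C = 0; EF_C = 5
ES_D = 12; EF_D = 12+9 = 21
ES_E = max(EF_C=5, EF_D=21) = 21; EF_E = 21+13 = 34
ES_F = 21; EF_F = 21+9 = 30
ES_G = 6; EF_G = 6+2 = 8
ES_H = max(EF_C=5, EF_E=34) = 34; EF_H = 34+13 = 47
ES_I = max(EF_F=30, EF_G=8, EF_H=47) = 47; EF_I = 47+6 = 53
Expected project duration μ = 53 weeks. Critical path: A → D → E → H → I.

Backward pass:
LF_I = 53; LS_I = 53−6 = 47
LF_H = LS_I = 47; LS_H = 47−13 = 34
LF_G = LS_I = 47; LS_G = 47−2 = 45
LF_F = LS_I = 47; LS_F = 47−9 = 38
LF_E = LS_H = 34; LS_E = 34−13 = 21
LF_D = min(LS_E=21, LS_F=38) = 21; LS_D = 21−9 = 12
LF_C = min(LS_E=21, LS_H=34) = 21; LS_C = 21−5 = 16
LF_B = LS_G = 45; LS_B = 45−6 = 39
LF_A = LS_D = 12; LS_A = 12−12 = 0
Slack_C = LS_C − ES_C = 16 − 0 = 16

16 weeks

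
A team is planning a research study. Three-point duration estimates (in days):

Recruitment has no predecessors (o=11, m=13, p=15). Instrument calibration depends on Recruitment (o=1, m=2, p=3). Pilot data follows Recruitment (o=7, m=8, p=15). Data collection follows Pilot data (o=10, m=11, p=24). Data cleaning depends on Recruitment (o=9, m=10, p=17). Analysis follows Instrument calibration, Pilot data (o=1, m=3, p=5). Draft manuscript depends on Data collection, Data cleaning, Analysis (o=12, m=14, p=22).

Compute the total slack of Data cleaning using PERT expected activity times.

te_Recruitment = (11 + 4·13 + 15)/6 = 78/6 = 13
te_Instrument calibration = (1 + 4·2 + 3)/6 = 12/6 = 2
te_Pilot data = (7 + 4·8 + 15)/6 = 54/6 = 9
te_Data collection = (10 + 4·11 + 24)/6 = 78/6 = 13
te_Data cleaning = (9 + 4·10 + 17)/6 = 66/6 = 11
te_Analysis = (1 + 4·3 + 5)/6 = 18/6 = 3
te_Draft manuscript = (12 + 4·14 + 22)/6 = 90/6 = 15

Forward pass:
ES_Recruitment = 0; EF_Recruitment = 13
ES_Instrument calibration = 13; EF_Instrument calibration = 13+2 = 15
ES_Pilot data = 13; EF_Pilot data = 13+9 = 22
ES_Data collection = 22; EF_Data collection = 22+13 = 35
ES_Data cleaning = 13; EF_Data cleaning = 13+11 = 24
ES_Analysis = max(EF_Instrument calibration=15, EF_Pilot data=22) = 22; EF_Analysis = 22+3 = 25
ES_Draft manuscript = max(EF_Data collection=35, EF_Data cleaning=24, EF_Analysis=25) = 35; EF_Draft manuscript = 35+15 = 50
Expected project duration μ = 50 days. Critical path: Recruitment → Pilot data → Data collection → Draft manuscript.

Backward pass:
LF_Draft manuscript = 50; LS_Draft manuscript = 50−15 = 35
LF_Analysis = LS_Draft manuscript = 35; LS_Analysis = 35−3 = 32
LF_Data cleaning = LS_Draft manuscript = 35; LS_Data cleaning = 35−11 = 24
LF_Data collection = LS_Draft manuscript = 35; LS_Data collection = 35−13 = 22
LF_Pilot data = min(LS_Data collection=22, LS_Analysis=32) = 22; LS_Pilot data = 22−9 = 13
LF_Instrument calibration = LS_Analysis = 32; LS_Instrument calibration = 32−2 = 30
LF_Recruitment = min(LS_Instrument calibration=30, LS_Pilot data=13, LS_Data cleaning=24) = 13; LS_Recruitment = 13−13 = 0
Slack_Data cleaning = LS_Data cleaning − ES_Data cleaning = 24 − 13 = 11

11 days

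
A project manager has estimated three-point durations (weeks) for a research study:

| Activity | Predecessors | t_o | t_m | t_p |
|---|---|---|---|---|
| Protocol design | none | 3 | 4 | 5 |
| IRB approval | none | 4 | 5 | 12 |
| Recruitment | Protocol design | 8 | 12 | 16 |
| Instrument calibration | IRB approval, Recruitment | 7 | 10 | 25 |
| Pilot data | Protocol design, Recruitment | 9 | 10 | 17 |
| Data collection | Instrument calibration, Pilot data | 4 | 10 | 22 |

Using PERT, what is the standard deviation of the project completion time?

te_Protocol design = (3 + 4·4 + 5)/6 = 24/6 = 4; σ²_Protocol design = ((5−3)/6)² = 0.111
te_IRB approval = (4 + 4·5 + 12)/6 = 36/6 = 6; σ²_IRB approval = ((12−4)/6)² = 1.778
te_Recruitment = (8 + 4·12 + 16)/6 = 72/6 = 12; σ²_Recruitment = ((16−8)/6)² = 1.778
te_Instrument calibration = (7 + 4·10 + 25)/6 = 72/6 = 12; σ²_Instrument calibration = ((25−7)/6)² = 9.000
te_Pilot data = (9 + 4·10 + 17)/6 = 66/6 = 11; σ²_Pilot data = ((17−9)/6)² = 1.778
te_Data collection = (4 + 4·10 + 22)/6 = 66/6 = 11; σ²_Data collection = ((22−4)/6)² = 9.000

Forward pass:
ES_Protocol design = 0; EF_Protocol design = 4
ES_IRB approval = 0; EF_IRB approval = 6
ES_Recruitment = 4; EF_Recruitment = 4+12 = 16
ES_Instrument calibration = max(EF_IRB approval=6, EF_Recruitment=16) = 16; EF_Instrument calibration = 16+12 = 28
ES_Pilot data = max(EF_Protocol design=4, EF_Recruitment=16) = 16; EF_Pilot data = 16+11 = 27
ES_Data collection = max(EF_Instrument calibration=28, EF_Pilot data=27) = 28; EF_Data collection = 28+11 = 39
Expected project duration μ = 39 weeks. Critical path: Protocol design → Recruitment → Instrument calibration → Data collection.

Variance along critical path = 0.111 + 1.778 + 9.000 + 9.000 = 19.889
σ = √19.889 = 4.460 weeks

4.46 weeks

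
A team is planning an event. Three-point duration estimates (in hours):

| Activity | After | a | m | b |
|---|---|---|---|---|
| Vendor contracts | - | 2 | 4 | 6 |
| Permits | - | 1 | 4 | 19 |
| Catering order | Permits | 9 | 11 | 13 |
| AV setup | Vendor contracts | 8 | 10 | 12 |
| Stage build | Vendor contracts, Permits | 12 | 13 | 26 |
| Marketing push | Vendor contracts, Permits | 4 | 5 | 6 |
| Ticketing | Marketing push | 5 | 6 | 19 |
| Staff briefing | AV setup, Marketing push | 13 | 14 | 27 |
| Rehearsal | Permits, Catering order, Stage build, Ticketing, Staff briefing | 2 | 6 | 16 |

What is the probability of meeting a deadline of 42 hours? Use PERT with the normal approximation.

0.927

te_Vendor contracts = (2 + 4·4 + 6)/6 = 24/6 = 4; σ²_Vendor contracts = ((6−2)/6)² = 0.444
te_Permits = (1 + 4·4 + 19)/6 = 36/6 = 6; σ²_Permits = ((19−1)/6)² = 9.000
te_Catering order = (9 + 4·11 + 13)/6 = 66/6 = 11; σ²_Catering order = ((13−9)/6)² = 0.444
te_AV setup = (8 + 4·10 + 12)/6 = 60/6 = 10; σ²_AV setup = ((12−8)/6)² = 0.444
te_Stage build = (12 + 4·13 + 26)/6 = 90/6 = 15; σ²_Stage build = ((26−12)/6)² = 5.444
te_Marketing push = (4 + 4·5 + 6)/6 = 30/6 = 5; σ²_Marketing push = ((6−4)/6)² = 0.111
te_Ticketing = (5 + 4·6 + 19)/6 = 48/6 = 8; σ²_Ticketing = ((19−5)/6)² = 5.444
te_Staff briefing = (13 + 4·14 + 27)/6 = 96/6 = 16; σ²_Staff briefing = ((27−13)/6)² = 5.444
te_Rehearsal = (2 + 4·6 + 16)/6 = 42/6 = 7; σ²_Rehearsal = ((16−2)/6)² = 5.444

Forward pass:
ES_Vendor contracts = 0; EF_Vendor contracts = 4
ES_Permits = 0; EF_Permits = 6
ES_Catering order = 6; EF_Catering order = 6+11 = 17
ES_AV setup = 4; EF_AV setup = 4+10 = 14
ES_Stage build = max(EF_Vendor contracts=4, EF_Permits=6) = 6; EF_Stage build = 6+15 = 21
ES_Marketing push = max(EF_Vendor contracts=4, EF_Permits=6) = 6; EF_Marketing push = 6+5 = 11
ES_Ticketing = 11; EF_Ticketing = 11+8 = 19
ES_Staff briefing = max(EF_AV setup=14, EF_Marketing push=11) = 14; EF_Staff briefing = 14+16 = 30
ES_Rehearsal = max(EF_Permits=6, EF_Catering order=17, EF_Stage build=21, EF_Ticketing=19, EF_Staff briefing=30) = 30; EF_Rehearsal = 30+7 = 37
Expected project duration μ = 37 hours. Critical path: Vendor contracts → AV setup → Staff briefing → Rehearsal.

Variance along critical path = 0.444 + 0.444 + 5.444 + 5.444 = 11.778; σ = √11.778 = 3.432 hours.
Z = (42 − 37) / 3.432 = 1.457
P(T ≤ 42) = Φ(1.457) ≈ 0.927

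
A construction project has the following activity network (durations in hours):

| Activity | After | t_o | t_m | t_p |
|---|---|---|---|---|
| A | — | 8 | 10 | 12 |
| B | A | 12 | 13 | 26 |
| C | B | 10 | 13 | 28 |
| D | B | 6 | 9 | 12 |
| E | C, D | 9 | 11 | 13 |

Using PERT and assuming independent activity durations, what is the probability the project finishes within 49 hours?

te_A = (8 + 4·10 + 12)/6 = 60/6 = 10; σ²_A = ((12−8)/6)² = 0.444
te_B = (12 + 4·13 + 26)/6 = 90/6 = 15; σ²_B = ((26−12)/6)² = 5.444
te_C = (10 + 4·13 + 28)/6 = 90/6 = 15; σ²_C = ((28−10)/6)² = 9.000
te_D = (6 + 4·9 + 12)/6 = 54/6 = 9; σ²_D = ((12−6)/6)² = 1.000
te_E = (9 + 4·11 + 13)/6 = 66/6 = 11; σ²_E = ((13−9)/6)² = 0.444

Forward pass:
ES_A = 0; EF_A = 10
ES_B = 10; EF_B = 10+15 = 25
ES_C = 25; EF_C = 25+15 = 40
ES_D = 25; EF_D = 25+9 = 34
ES_E = max(EF_C=40, EF_D=34) = 40; EF_E = 40+11 = 51
Expected project duration μ = 51 hours. Critical path: A → B → C → E.

Variance along critical path = 0.444 + 5.444 + 9.000 + 0.444 = 15.333; σ = √15.333 = 3.916 hours.
Z = (49 − 51) / 3.916 = -0.511
P(T ≤ 49) = Φ(-0.511) ≈ 0.305

0.305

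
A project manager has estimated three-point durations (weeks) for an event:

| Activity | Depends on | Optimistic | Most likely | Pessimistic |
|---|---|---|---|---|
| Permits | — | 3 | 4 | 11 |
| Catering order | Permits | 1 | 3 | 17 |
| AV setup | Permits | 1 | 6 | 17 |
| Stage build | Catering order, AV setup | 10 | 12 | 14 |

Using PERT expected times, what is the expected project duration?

te_Permits = (3 + 4·4 + 11)/6 = 30/6 = 5
te_Catering order = (1 + 4·3 + 17)/6 = 30/6 = 5
te_AV setup = (1 + 4·6 + 17)/6 = 42/6 = 7
te_Stage build = (10 + 4·12 + 14)/6 = 72/6 = 12

Forward pass:
ES_Permits = 0; EF_Permits = 5
ES_Catering order = 5; EF_Catering order = 5+5 = 10
ES_AV setup = 5; EF_AV setup = 5+7 = 12
ES_Stage build = max(EF_Catering order=10, EF_AV setup=12) = 12; EF_Stage build = 12+12 = 24
Expected project duration μ = 24 weeks. Critical path: Permits → AV setup → Stage build.

24 weeks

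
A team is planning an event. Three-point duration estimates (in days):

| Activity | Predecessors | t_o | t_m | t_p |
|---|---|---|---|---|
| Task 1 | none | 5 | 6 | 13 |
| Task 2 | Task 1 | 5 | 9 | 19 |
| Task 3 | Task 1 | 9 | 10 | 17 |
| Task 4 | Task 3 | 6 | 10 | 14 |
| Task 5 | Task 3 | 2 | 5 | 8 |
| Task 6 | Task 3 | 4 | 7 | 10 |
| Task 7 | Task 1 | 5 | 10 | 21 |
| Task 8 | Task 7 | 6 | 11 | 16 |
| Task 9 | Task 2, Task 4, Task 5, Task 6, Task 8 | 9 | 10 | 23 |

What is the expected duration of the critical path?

41 days

te_Task 1 = (5 + 4·6 + 13)/6 = 42/6 = 7
te_Task 2 = (5 + 4·9 + 19)/6 = 60/6 = 10
te_Task 3 = (9 + 4·10 + 17)/6 = 66/6 = 11
te_Task 4 = (6 + 4·10 + 14)/6 = 60/6 = 10
te_Task 5 = (2 + 4·5 + 8)/6 = 30/6 = 5
te_Task 6 = (4 + 4·7 + 10)/6 = 42/6 = 7
te_Task 7 = (5 + 4·10 + 21)/6 = 66/6 = 11
te_Task 8 = (6 + 4·11 + 16)/6 = 66/6 = 11
te_Task 9 = (9 + 4·10 + 23)/6 = 72/6 = 12

Forward pass:
ES_Task 1 = 0; EF_Task 1 = 7
ES_Task 2 = 7; EF_Task 2 = 7+10 = 17
ES_Task 3 = 7; EF_Task 3 = 7+11 = 18
ES_Task 4 = 18; EF_Task 4 = 18+10 = 28
ES_Task 5 = 18; EF_Task 5 = 18+5 = 23
ES_Task 6 = 18; EF_Task 6 = 18+7 = 25
ES_Task 7 = 7; EF_Task 7 = 7+11 = 18
ES_Task 8 = 18; EF_Task 8 = 18+11 = 29
ES_Task 9 = max(EF_Task 2=17, EF_Task 4=28, EF_Task 5=23, EF_Task 6=25, EF_Task 8=29) = 29; EF_Task 9 = 29+12 = 41
Expected project duration μ = 41 days. Critical path: Task 1 → Task 7 → Task 8 → Task 9.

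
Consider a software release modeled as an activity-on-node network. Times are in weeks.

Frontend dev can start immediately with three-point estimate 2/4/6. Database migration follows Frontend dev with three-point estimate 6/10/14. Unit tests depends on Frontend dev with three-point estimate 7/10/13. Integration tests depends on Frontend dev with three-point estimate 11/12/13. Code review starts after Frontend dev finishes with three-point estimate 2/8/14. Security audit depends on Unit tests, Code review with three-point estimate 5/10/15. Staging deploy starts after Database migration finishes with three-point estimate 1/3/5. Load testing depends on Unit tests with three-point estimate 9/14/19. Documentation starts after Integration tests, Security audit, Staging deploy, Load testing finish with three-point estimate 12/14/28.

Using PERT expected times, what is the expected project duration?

te_Frontend dev = (2 + 4·4 + 6)/6 = 24/6 = 4
te_Database migration = (6 + 4·10 + 14)/6 = 60/6 = 10
te_Unit tests = (7 + 4·10 + 13)/6 = 60/6 = 10
te_Integration tests = (11 + 4·12 + 13)/6 = 72/6 = 12
te_Code review = (2 + 4·8 + 14)/6 = 48/6 = 8
te_Security audit = (5 + 4·10 + 15)/6 = 60/6 = 10
te_Staging deploy = (1 + 4·3 + 5)/6 = 18/6 = 3
te_Load testing = (9 + 4·14 + 19)/6 = 84/6 = 14
te_Documentation = (12 + 4·14 + 28)/6 = 96/6 = 16

Forward pass:
ES_Frontend dev = 0; EF_Frontend dev = 4
ES_Database migration = 4; EF_Database migration = 4+10 = 14
ES_Unit tests = 4; EF_Unit tests = 4+10 = 14
ES_Integration tests = 4; EF_Integration tests = 4+12 = 16
ES_Code review = 4; EF_Code review = 4+8 = 12
ES_Security audit = max(EF_Unit tests=14, EF_Code review=12) = 14; EF_Security audit = 14+10 = 24
ES_Staging deploy = 14; EF_Staging deploy = 14+3 = 17
ES_Load testing = 14; EF_Load testing = 14+14 = 28
ES_Documentation = max(EF_Integration tests=16, EF_Security audit=24, EF_Staging deploy=17, EF_Load testing=28) = 28; EF_Documentation = 28+16 = 44
Expected project duration μ = 44 weeks. Critical path: Frontend dev → Unit tests → Load testing → Documentation.

44 weeks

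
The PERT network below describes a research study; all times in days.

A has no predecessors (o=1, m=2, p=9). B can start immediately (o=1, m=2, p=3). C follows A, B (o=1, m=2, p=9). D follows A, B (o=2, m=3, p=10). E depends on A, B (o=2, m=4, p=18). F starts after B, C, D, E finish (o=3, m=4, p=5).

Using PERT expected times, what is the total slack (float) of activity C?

3 days

te_A = (1 + 4·2 + 9)/6 = 18/6 = 3
te_B = (1 + 4·2 + 3)/6 = 12/6 = 2
te_C = (1 + 4·2 + 9)/6 = 18/6 = 3
te_D = (2 + 4·3 + 10)/6 = 24/6 = 4
te_E = (2 + 4·4 + 18)/6 = 36/6 = 6
te_F = (3 + 4·4 + 5)/6 = 24/6 = 4

Forward pass:
ES_A = 0; EF_A = 3
ES_B = 0; EF_B = 2
ES_C = max(EF_A=3, EF_B=2) = 3; EF_C = 3+3 = 6
ES_D = max(EF_A=3, EF_B=2) = 3; EF_D = 3+4 = 7
ES_E = max(EF_A=3, EF_B=2) = 3; EF_E = 3+6 = 9
ES_F = max(EF_B=2, EF_C=6, EF_D=7, EF_E=9) = 9; EF_F = 9+4 = 13
Expected project duration μ = 13 days. Critical path: A → E → F.

Backward pass:
LF_F = 13; LS_F = 13−4 = 9
LF_E = LS_F = 9; LS_E = 9−6 = 3
LF_D = LS_F = 9; LS_D = 9−4 = 5
LF_C = LS_F = 9; LS_C = 9−3 = 6
LF_B = min(LS_C=6, LS_D=5, LS_E=3, LS_F=9) = 3; LS_B = 3−2 = 1
LF_A = min(LS_C=6, LS_D=5, LS_E=3) = 3; LS_A = 3−3 = 0
Slack_C = LS_C − ES_C = 6 − 3 = 3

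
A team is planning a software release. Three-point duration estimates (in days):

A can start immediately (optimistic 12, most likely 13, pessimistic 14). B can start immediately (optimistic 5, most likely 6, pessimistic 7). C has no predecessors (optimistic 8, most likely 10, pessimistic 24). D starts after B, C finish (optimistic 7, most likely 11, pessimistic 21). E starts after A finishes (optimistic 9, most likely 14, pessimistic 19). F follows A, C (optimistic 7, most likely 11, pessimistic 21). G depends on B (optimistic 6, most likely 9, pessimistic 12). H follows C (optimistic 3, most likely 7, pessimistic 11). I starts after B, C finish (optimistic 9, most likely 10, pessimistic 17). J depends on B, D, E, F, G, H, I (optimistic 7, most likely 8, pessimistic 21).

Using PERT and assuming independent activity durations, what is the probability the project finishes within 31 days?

0.019

te_A = (12 + 4·13 + 14)/6 = 78/6 = 13; σ²_A = ((14−12)/6)² = 0.111
te_B = (5 + 4·6 + 7)/6 = 36/6 = 6; σ²_B = ((7−5)/6)² = 0.111
te_C = (8 + 4·10 + 24)/6 = 72/6 = 12; σ²_C = ((24−8)/6)² = 7.111
te_D = (7 + 4·11 + 21)/6 = 72/6 = 12; σ²_D = ((21−7)/6)² = 5.444
te_E = (9 + 4·14 + 19)/6 = 84/6 = 14; σ²_E = ((19−9)/6)² = 2.778
te_F = (7 + 4·11 + 21)/6 = 72/6 = 12; σ²_F = ((21−7)/6)² = 5.444
te_G = (6 + 4·9 + 12)/6 = 54/6 = 9; σ²_G = ((12−6)/6)² = 1.000
te_H = (3 + 4·7 + 11)/6 = 42/6 = 7; σ²_H = ((11−3)/6)² = 1.778
te_I = (9 + 4·10 + 17)/6 = 66/6 = 11; σ²_I = ((17−9)/6)² = 1.778
te_J = (7 + 4·8 + 21)/6 = 60/6 = 10; σ²_J = ((21−7)/6)² = 5.444

Forward pass:
ES_A = 0; EF_A = 13
ES_B = 0; EF_B = 6
ES_C = 0; EF_C = 12
ES_D = max(EF_B=6, EF_C=12) = 12; EF_D = 12+12 = 24
ES_E = 13; EF_E = 13+14 = 27
ES_F = max(EF_A=13, EF_C=12) = 13; EF_F = 13+12 = 25
ES_G = 6; EF_G = 6+9 = 15
ES_H = 12; EF_H = 12+7 = 19
ES_I = max(EF_B=6, EF_C=12) = 12; EF_I = 12+11 = 23
ES_J = max(EF_B=6, EF_D=24, EF_E=27, EF_F=25, EF_G=15, EF_H=19, EF_I=23) = 27; EF_J = 27+10 = 37
Expected project duration μ = 37 days. Critical path: A → E → J.

Variance along critical path = 0.111 + 2.778 + 5.444 = 8.333; σ = √8.333 = 2.887 days.
Z = (31 − 37) / 2.887 = -2.078
P(T ≤ 31) = Φ(-2.078) ≈ 0.019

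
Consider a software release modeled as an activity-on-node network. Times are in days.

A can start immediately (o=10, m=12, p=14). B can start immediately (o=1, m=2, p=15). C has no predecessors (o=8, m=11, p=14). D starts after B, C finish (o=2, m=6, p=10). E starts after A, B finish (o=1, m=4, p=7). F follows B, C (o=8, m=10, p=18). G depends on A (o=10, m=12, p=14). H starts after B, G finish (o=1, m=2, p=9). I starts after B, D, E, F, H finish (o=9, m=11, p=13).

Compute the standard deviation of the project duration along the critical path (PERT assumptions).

1.76 days

te_A = (10 + 4·12 + 14)/6 = 72/6 = 12; σ²_A = ((14−10)/6)² = 0.444
te_B = (1 + 4·2 + 15)/6 = 24/6 = 4; σ²_B = ((15−1)/6)² = 5.444
te_C = (8 + 4·11 + 14)/6 = 66/6 = 11; σ²_C = ((14−8)/6)² = 1.000
te_D = (2 + 4·6 + 10)/6 = 36/6 = 6; σ²_D = ((10−2)/6)² = 1.778
te_E = (1 + 4·4 + 7)/6 = 24/6 = 4; σ²_E = ((7−1)/6)² = 1.000
te_F = (8 + 4·10 + 18)/6 = 66/6 = 11; σ²_F = ((18−8)/6)² = 2.778
te_G = (10 + 4·12 + 14)/6 = 72/6 = 12; σ²_G = ((14−10)/6)² = 0.444
te_H = (1 + 4·2 + 9)/6 = 18/6 = 3; σ²_H = ((9−1)/6)² = 1.778
te_I = (9 + 4·11 + 13)/6 = 66/6 = 11; σ²_I = ((13−9)/6)² = 0.444

Forward pass:
ES_A = 0; EF_A = 12
ES_B = 0; EF_B = 4
ES_C = 0; EF_C = 11
ES_D = max(EF_B=4, EF_C=11) = 11; EF_D = 11+6 = 17
ES_E = max(EF_A=12, EF_B=4) = 12; EF_E = 12+4 = 16
ES_F = max(EF_B=4, EF_C=11) = 11; EF_F = 11+11 = 22
ES_G = 12; EF_G = 12+12 = 24
ES_H = max(EF_B=4, EF_G=24) = 24; EF_H = 24+3 = 27
ES_I = max(EF_B=4, EF_D=17, EF_E=16, EF_F=22, EF_H=27) = 27; EF_I = 27+11 = 38
Expected project duration μ = 38 days. Critical path: A → G → H → I.

Variance along critical path = 0.444 + 0.444 + 1.778 + 0.444 = 3.111
σ = √3.111 = 1.764 days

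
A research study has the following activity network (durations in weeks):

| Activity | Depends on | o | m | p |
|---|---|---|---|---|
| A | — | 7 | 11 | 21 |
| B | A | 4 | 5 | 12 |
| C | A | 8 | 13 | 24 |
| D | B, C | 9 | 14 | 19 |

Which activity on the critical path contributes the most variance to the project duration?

te_A = (7 + 4·11 + 21)/6 = 72/6 = 12; σ²_A = ((21−7)/6)² = 5.444
te_B = (4 + 4·5 + 12)/6 = 36/6 = 6; σ²_B = ((12−4)/6)² = 1.778
te_C = (8 + 4·13 + 24)/6 = 84/6 = 14; σ²_C = ((24−8)/6)² = 7.111
te_D = (9 + 4·14 + 19)/6 = 84/6 = 14; σ²_D = ((19−9)/6)² = 2.778

Forward pass:
ES_A = 0; EF_A = 12
ES_B = 12; EF_B = 12+6 = 18
ES_C = 12; EF_C = 12+14 = 26
ES_D = max(EF_B=18, EF_C=26) = 26; EF_D = 26+14 = 40
Expected project duration μ = 40 weeks. Critical path: A → C → D.

Variances on critical path: σ²_A=5.444, σ²_C=7.111, σ²_D=2.778.
Largest is σ²_C = 7.111.

C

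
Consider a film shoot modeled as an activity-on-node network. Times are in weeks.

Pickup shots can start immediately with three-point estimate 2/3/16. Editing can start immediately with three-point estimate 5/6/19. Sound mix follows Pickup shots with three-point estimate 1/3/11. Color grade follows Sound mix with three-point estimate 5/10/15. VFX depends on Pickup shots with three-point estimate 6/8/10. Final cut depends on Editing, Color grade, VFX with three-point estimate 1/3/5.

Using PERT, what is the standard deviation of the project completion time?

3.38 weeks

te_Pickup shots = (2 + 4·3 + 16)/6 = 30/6 = 5; σ²_Pickup shots = ((16−2)/6)² = 5.444
te_Editing = (5 + 4·6 + 19)/6 = 48/6 = 8; σ²_Editing = ((19−5)/6)² = 5.444
te_Sound mix = (1 + 4·3 + 11)/6 = 24/6 = 4; σ²_Sound mix = ((11−1)/6)² = 2.778
te_Color grade = (5 + 4·10 + 15)/6 = 60/6 = 10; σ²_Color grade = ((15−5)/6)² = 2.778
te_VFX = (6 + 4·8 + 10)/6 = 48/6 = 8; σ²_VFX = ((10−6)/6)² = 0.444
te_Final cut = (1 + 4·3 + 5)/6 = 18/6 = 3; σ²_Final cut = ((5−1)/6)² = 0.444

Forward pass:
ES_Pickup shots = 0; EF_Pickup shots = 5
ES_Editing = 0; EF_Editing = 8
ES_Sound mix = 5; EF_Sound mix = 5+4 = 9
ES_Color grade = 9; EF_Color grade = 9+10 = 19
ES_VFX = 5; EF_VFX = 5+8 = 13
ES_Final cut = max(EF_Editing=8, EF_Color grade=19, EF_VFX=13) = 19; EF_Final cut = 19+3 = 22
Expected project duration μ = 22 weeks. Critical path: Pickup shots → Sound mix → Color grade → Final cut.

Variance along critical path = 5.444 + 2.778 + 2.778 + 0.444 = 11.444
σ = √11.444 = 3.383 weeks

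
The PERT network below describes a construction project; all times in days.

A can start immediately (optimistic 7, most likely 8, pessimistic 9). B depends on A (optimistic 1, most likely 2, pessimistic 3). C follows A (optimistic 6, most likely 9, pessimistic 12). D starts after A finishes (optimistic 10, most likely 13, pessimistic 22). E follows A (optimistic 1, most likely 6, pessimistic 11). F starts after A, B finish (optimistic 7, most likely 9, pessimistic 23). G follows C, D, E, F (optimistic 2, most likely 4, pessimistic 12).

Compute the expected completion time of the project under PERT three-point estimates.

te_A = (7 + 4·8 + 9)/6 = 48/6 = 8
te_B = (1 + 4·2 + 3)/6 = 12/6 = 2
te_C = (6 + 4·9 + 12)/6 = 54/6 = 9
te_D = (10 + 4·13 + 22)/6 = 84/6 = 14
te_E = (1 + 4·6 + 11)/6 = 36/6 = 6
te_F = (7 + 4·9 + 23)/6 = 66/6 = 11
te_G = (2 + 4·4 + 12)/6 = 30/6 = 5

Forward pass:
ES_A = 0; EF_A = 8
ES_B = 8; EF_B = 8+2 = 10
ES_C = 8; EF_C = 8+9 = 17
ES_D = 8; EF_D = 8+14 = 22
ES_E = 8; EF_E = 8+6 = 14
ES_F = max(EF_A=8, EF_B=10) = 10; EF_F = 10+11 = 21
ES_G = max(EF_C=17, EF_D=22, EF_E=14, EF_F=21) = 22; EF_G = 22+5 = 27
Expected project duration μ = 27 days. Critical path: A → D → G.

27 days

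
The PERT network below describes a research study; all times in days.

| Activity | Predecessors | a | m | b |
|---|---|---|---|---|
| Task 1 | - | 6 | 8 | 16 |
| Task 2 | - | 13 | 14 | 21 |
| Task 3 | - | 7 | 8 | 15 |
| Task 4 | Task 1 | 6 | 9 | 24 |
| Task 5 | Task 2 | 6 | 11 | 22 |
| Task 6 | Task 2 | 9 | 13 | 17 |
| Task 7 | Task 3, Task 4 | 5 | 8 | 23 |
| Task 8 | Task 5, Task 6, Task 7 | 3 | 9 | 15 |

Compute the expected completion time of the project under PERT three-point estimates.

39 days

te_Task 1 = (6 + 4·8 + 16)/6 = 54/6 = 9
te_Task 2 = (13 + 4·14 + 21)/6 = 90/6 = 15
te_Task 3 = (7 + 4·8 + 15)/6 = 54/6 = 9
te_Task 4 = (6 + 4·9 + 24)/6 = 66/6 = 11
te_Task 5 = (6 + 4·11 + 22)/6 = 72/6 = 12
te_Task 6 = (9 + 4·13 + 17)/6 = 78/6 = 13
te_Task 7 = (5 + 4·8 + 23)/6 = 60/6 = 10
te_Task 8 = (3 + 4·9 + 15)/6 = 54/6 = 9

Forward pass:
ES_Task 1 = 0; EF_Task 1 = 9
ES_Task 2 = 0; EF_Task 2 = 15
ES_Task 3 = 0; EF_Task 3 = 9
ES_Task 4 = 9; EF_Task 4 = 9+11 = 20
ES_Task 5 = 15; EF_Task 5 = 15+12 = 27
ES_Task 6 = 15; EF_Task 6 = 15+13 = 28
ES_Task 7 = max(EF_Task 3=9, EF_Task 4=20) = 20; EF_Task 7 = 20+10 = 30
ES_Task 8 = max(EF_Task 5=27, EF_Task 6=28, EF_Task 7=30) = 30; EF_Task 8 = 30+9 = 39
Expected project duration μ = 39 days. Critical path: Task 1 → Task 4 → Task 7 → Task 8.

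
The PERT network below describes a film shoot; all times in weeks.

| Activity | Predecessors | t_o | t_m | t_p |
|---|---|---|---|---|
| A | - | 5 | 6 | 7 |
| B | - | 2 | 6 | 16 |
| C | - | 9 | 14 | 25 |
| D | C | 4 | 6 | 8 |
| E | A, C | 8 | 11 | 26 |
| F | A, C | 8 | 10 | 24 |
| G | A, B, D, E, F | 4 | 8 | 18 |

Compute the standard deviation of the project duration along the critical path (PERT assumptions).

4.64 weeks

te_A = (5 + 4·6 + 7)/6 = 36/6 = 6; σ²_A = ((7−5)/6)² = 0.111
te_B = (2 + 4·6 + 16)/6 = 42/6 = 7; σ²_B = ((16−2)/6)² = 5.444
te_C = (9 + 4·14 + 25)/6 = 90/6 = 15; σ²_C = ((25−9)/6)² = 7.111
te_D = (4 + 4·6 + 8)/6 = 36/6 = 6; σ²_D = ((8−4)/6)² = 0.444
te_E = (8 + 4·11 + 26)/6 = 78/6 = 13; σ²_E = ((26−8)/6)² = 9.000
te_F = (8 + 4·10 + 24)/6 = 72/6 = 12; σ²_F = ((24−8)/6)² = 7.111
te_G = (4 + 4·8 + 18)/6 = 54/6 = 9; σ²_G = ((18−4)/6)² = 5.444

Forward pass:
ES_A = 0; EF_A = 6
ES_B = 0; EF_B = 7
ES_C = 0; EF_C = 15
ES_D = 15; EF_D = 15+6 = 21
ES_E = max(EF_A=6, EF_C=15) = 15; EF_E = 15+13 = 28
ES_F = max(EF_A=6, EF_C=15) = 15; EF_F = 15+12 = 27
ES_G = max(EF_A=6, EF_B=7, EF_D=21, EF_E=28, EF_F=27) = 28; EF_G = 28+9 = 37
Expected project duration μ = 37 weeks. Critical path: C → E → G.

Variance along critical path = 7.111 + 9.000 + 5.444 = 21.556
σ = √21.556 = 4.643 weeks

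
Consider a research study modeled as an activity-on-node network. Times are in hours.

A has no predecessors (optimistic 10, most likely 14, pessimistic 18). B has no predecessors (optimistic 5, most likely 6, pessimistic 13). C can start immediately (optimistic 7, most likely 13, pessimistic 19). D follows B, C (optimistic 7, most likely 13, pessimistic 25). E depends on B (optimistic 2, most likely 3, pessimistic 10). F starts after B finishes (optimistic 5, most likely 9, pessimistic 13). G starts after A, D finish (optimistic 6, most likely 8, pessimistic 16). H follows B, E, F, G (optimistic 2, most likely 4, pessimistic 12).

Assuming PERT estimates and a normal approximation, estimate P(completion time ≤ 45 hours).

te_A = (10 + 4·14 + 18)/6 = 84/6 = 14; σ²_A = ((18−10)/6)² = 1.778
te_B = (5 + 4·6 + 13)/6 = 42/6 = 7; σ²_B = ((13−5)/6)² = 1.778
te_C = (7 + 4·13 + 19)/6 = 78/6 = 13; σ²_C = ((19−7)/6)² = 4.000
te_D = (7 + 4·13 + 25)/6 = 84/6 = 14; σ²_D = ((25−7)/6)² = 9.000
te_E = (2 + 4·3 + 10)/6 = 24/6 = 4; σ²_E = ((10−2)/6)² = 1.778
te_F = (5 + 4·9 + 13)/6 = 54/6 = 9; σ²_F = ((13−5)/6)² = 1.778
te_G = (6 + 4·8 + 16)/6 = 54/6 = 9; σ²_G = ((16−6)/6)² = 2.778
te_H = (2 + 4·4 + 12)/6 = 30/6 = 5; σ²_H = ((12−2)/6)² = 2.778

Forward pass:
ES_A = 0; EF_A = 14
ES_B = 0; EF_B = 7
ES_C = 0; EF_C = 13
ES_D = max(EF_B=7, EF_C=13) = 13; EF_D = 13+14 = 27
ES_E = 7; EF_E = 7+4 = 11
ES_F = 7; EF_F = 7+9 = 16
ES_G = max(EF_A=14, EF_D=27) = 27; EF_G = 27+9 = 36
ES_H = max(EF_B=7, EF_E=11, EF_F=16, EF_G=36) = 36; EF_H = 36+5 = 41
Expected project duration μ = 41 hours. Critical path: C → D → G → H.

Variance along critical path = 4.000 + 9.000 + 2.778 + 2.778 = 18.556; σ = √18.556 = 4.308 hours.
Z = (45 − 41) / 4.308 = 0.929
P(T ≤ 45) = Φ(0.929) ≈ 0.823

0.823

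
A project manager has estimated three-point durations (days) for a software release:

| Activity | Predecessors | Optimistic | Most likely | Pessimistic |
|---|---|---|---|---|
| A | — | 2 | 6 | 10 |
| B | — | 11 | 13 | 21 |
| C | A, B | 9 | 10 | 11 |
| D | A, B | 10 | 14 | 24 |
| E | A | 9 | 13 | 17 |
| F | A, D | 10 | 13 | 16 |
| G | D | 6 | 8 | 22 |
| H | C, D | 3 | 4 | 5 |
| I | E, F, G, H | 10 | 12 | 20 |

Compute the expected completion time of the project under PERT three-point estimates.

te_A = (2 + 4·6 + 10)/6 = 36/6 = 6
te_B = (11 + 4·13 + 21)/6 = 84/6 = 14
te_C = (9 + 4·10 + 11)/6 = 60/6 = 10
te_D = (10 + 4·14 + 24)/6 = 90/6 = 15
te_E = (9 + 4·13 + 17)/6 = 78/6 = 13
te_F = (10 + 4·13 + 16)/6 = 78/6 = 13
te_G = (6 + 4·8 + 22)/6 = 60/6 = 10
te_H = (3 + 4·4 + 5)/6 = 24/6 = 4
te_I = (10 + 4·12 + 20)/6 = 78/6 = 13

Forward pass:
ES_A = 0; EF_A = 6
ES_B = 0; EF_B = 14
ES_C = max(EF_A=6, EF_B=14) = 14; EF_C = 14+10 = 24
ES_D = max(EF_A=6, EF_B=14) = 14; EF_D = 14+15 = 29
ES_E = 6; EF_E = 6+13 = 19
ES_F = max(EF_A=6, EF_D=29) = 29; EF_F = 29+13 = 42
ES_G = 29; EF_G = 29+10 = 39
ES_H = max(EF_C=24, EF_D=29) = 29; EF_H = 29+4 = 33
ES_I = max(EF_E=19, EF_F=42, EF_G=39, EF_H=33) = 42; EF_I = 42+13 = 55
Expected project duration μ = 55 days. Critical path: B → D → F → I.

55 days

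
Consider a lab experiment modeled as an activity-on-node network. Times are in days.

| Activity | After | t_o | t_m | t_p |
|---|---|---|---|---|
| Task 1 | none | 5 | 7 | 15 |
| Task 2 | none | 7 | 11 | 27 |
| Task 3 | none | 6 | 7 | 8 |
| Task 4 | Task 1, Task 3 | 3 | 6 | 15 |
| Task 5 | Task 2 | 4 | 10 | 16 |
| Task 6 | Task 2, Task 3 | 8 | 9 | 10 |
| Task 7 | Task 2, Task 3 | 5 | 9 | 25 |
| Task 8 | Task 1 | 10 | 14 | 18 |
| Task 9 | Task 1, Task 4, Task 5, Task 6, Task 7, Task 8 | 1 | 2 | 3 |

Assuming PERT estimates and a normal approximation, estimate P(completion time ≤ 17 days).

0.028

te_Task 1 = (5 + 4·7 + 15)/6 = 48/6 = 8; σ²_Task 1 = ((15−5)/6)² = 2.778
te_Task 2 = (7 + 4·11 + 27)/6 = 78/6 = 13; σ²_Task 2 = ((27−7)/6)² = 11.111
te_Task 3 = (6 + 4·7 + 8)/6 = 42/6 = 7; σ²_Task 3 = ((8−6)/6)² = 0.111
te_Task 4 = (3 + 4·6 + 15)/6 = 42/6 = 7; σ²_Task 4 = ((15−3)/6)² = 4.000
te_Task 5 = (4 + 4·10 + 16)/6 = 60/6 = 10; σ²_Task 5 = ((16−4)/6)² = 4.000
te_Task 6 = (8 + 4·9 + 10)/6 = 54/6 = 9; σ²_Task 6 = ((10−8)/6)² = 0.111
te_Task 7 = (5 + 4·9 + 25)/6 = 66/6 = 11; σ²_Task 7 = ((25−5)/6)² = 11.111
te_Task 8 = (10 + 4·14 + 18)/6 = 84/6 = 14; σ²_Task 8 = ((18−10)/6)² = 1.778
te_Task 9 = (1 + 4·2 + 3)/6 = 12/6 = 2; σ²_Task 9 = ((3−1)/6)² = 0.111

Forward pass:
ES_Task 1 = 0; EF_Task 1 = 8
ES_Task 2 = 0; EF_Task 2 = 13
ES_Task 3 = 0; EF_Task 3 = 7
ES_Task 4 = max(EF_Task 1=8, EF_Task 3=7) = 8; EF_Task 4 = 8+7 = 15
ES_Task 5 = 13; EF_Task 5 = 13+10 = 23
ES_Task 6 = max(EF_Task 2=13, EF_Task 3=7) = 13; EF_Task 6 = 13+9 = 22
ES_Task 7 = max(EF_Task 2=13, EF_Task 3=7) = 13; EF_Task 7 = 13+11 = 24
ES_Task 8 = 8; EF_Task 8 = 8+14 = 22
ES_Task 9 = max(EF_Task 1=8, EF_Task 4=15, EF_Task 5=23, EF_Task 6=22, EF_Task 7=24, EF_Task 8=22) = 24; EF_Task 9 = 24+2 = 26
Expected project duration μ = 26 days. Critical path: Task 2 → Task 7 → Task 9.

Variance along critical path = 11.111 + 11.111 + 0.111 = 22.333; σ = √22.333 = 4.726 days.
Z = (17 − 26) / 4.726 = -1.904
P(T ≤ 17) = Φ(-1.904) ≈ 0.028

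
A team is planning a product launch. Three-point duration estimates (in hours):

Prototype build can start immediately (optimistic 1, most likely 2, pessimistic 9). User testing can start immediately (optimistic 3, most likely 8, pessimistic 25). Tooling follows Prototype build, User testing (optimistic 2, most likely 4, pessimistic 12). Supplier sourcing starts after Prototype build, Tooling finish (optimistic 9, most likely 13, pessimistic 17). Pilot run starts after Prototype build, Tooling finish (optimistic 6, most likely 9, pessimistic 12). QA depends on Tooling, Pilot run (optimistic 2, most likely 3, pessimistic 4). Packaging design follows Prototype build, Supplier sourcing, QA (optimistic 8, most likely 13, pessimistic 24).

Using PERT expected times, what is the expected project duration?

42 hours

te_Prototype build = (1 + 4·2 + 9)/6 = 18/6 = 3
te_User testing = (3 + 4·8 + 25)/6 = 60/6 = 10
te_Tooling = (2 + 4·4 + 12)/6 = 30/6 = 5
te_Supplier sourcing = (9 + 4·13 + 17)/6 = 78/6 = 13
te_Pilot run = (6 + 4·9 + 12)/6 = 54/6 = 9
te_QA = (2 + 4·3 + 4)/6 = 18/6 = 3
te_Packaging design = (8 + 4·13 + 24)/6 = 84/6 = 14

Forward pass:
ES_Prototype build = 0; EF_Prototype build = 3
ES_User testing = 0; EF_User testing = 10
ES_Tooling = max(EF_Prototype build=3, EF_User testing=10) = 10; EF_Tooling = 10+5 = 15
ES_Supplier sourcing = max(EF_Prototype build=3, EF_Tooling=15) = 15; EF_Supplier sourcing = 15+13 = 28
ES_Pilot run = max(EF_Prototype build=3, EF_Tooling=15) = 15; EF_Pilot run = 15+9 = 24
ES_QA = max(EF_Tooling=15, EF_Pilot run=24) = 24; EF_QA = 24+3 = 27
ES_Packaging design = max(EF_Prototype build=3, EF_Supplier sourcing=28, EF_QA=27) = 28; EF_Packaging design = 28+14 = 42
Expected project duration μ = 42 hours. Critical path: User testing → Tooling → Supplier sourcing → Packaging design.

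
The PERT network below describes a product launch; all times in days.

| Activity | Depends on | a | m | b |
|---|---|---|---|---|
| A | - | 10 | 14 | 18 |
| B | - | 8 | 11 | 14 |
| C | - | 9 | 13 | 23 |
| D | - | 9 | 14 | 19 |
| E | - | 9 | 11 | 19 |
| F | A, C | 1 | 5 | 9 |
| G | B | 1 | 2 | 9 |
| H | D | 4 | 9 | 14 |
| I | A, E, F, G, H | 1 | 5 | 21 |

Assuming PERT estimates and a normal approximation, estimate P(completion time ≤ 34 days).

te_A = (10 + 4·14 + 18)/6 = 84/6 = 14; σ²_A = ((18−10)/6)² = 1.778
te_B = (8 + 4·11 + 14)/6 = 66/6 = 11; σ²_B = ((14−8)/6)² = 1.000
te_C = (9 + 4·13 + 23)/6 = 84/6 = 14; σ²_C = ((23−9)/6)² = 5.444
te_D = (9 + 4·14 + 19)/6 = 84/6 = 14; σ²_D = ((19−9)/6)² = 2.778
te_E = (9 + 4·11 + 19)/6 = 72/6 = 12; σ²_E = ((19−9)/6)² = 2.778
te_F = (1 + 4·5 + 9)/6 = 30/6 = 5; σ²_F = ((9−1)/6)² = 1.778
te_G = (1 + 4·2 + 9)/6 = 18/6 = 3; σ²_G = ((9−1)/6)² = 1.778
te_H = (4 + 4·9 + 14)/6 = 54/6 = 9; σ²_H = ((14−4)/6)² = 2.778
te_I = (1 + 4·5 + 21)/6 = 42/6 = 7; σ²_I = ((21−1)/6)² = 11.111

Forward pass:
ES_A = 0; EF_A = 14
ES_B = 0; EF_B = 11
ES_C = 0; EF_C = 14
ES_D = 0; EF_D = 14
ES_E = 0; EF_E = 12
ES_F = max(EF_A=14, EF_C=14) = 14; EF_F = 14+5 = 19
ES_G = 11; EF_G = 11+3 = 14
ES_H = 14; EF_H = 14+9 = 23
ES_I = max(EF_A=14, EF_E=12, EF_F=19, EF_G=14, EF_H=23) = 23; EF_I = 23+7 = 30
Expected project duration μ = 30 days. Critical path: D → H → I.

Variance along critical path = 2.778 + 2.778 + 11.111 = 16.667; σ = √16.667 = 4.082 days.
Z = (34 − 30) / 4.082 = 0.980
P(T ≤ 34) = Φ(0.980) ≈ 0.836

0.836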